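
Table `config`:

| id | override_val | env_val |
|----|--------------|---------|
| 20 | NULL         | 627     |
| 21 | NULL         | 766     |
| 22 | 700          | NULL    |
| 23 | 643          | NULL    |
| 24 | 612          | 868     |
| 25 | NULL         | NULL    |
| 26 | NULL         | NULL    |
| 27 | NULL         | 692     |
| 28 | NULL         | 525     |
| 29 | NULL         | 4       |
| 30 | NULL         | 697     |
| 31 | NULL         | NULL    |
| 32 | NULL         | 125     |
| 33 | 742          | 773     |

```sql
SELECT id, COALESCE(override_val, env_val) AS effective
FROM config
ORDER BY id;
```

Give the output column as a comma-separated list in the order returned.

id=20: override_val=NULL, env_val=627 → 627
id=21: override_val=NULL, env_val=766 → 766
id=22: override_val=700 → 700
id=23: override_val=643 → 643
id=24: override_val=612 → 612
id=25: override_val=NULL, env_val=NULL (all NULL) → NULL
id=26: override_val=NULL, env_val=NULL (all NULL) → NULL
id=27: override_val=NULL, env_val=692 → 692
id=28: override_val=NULL, env_val=525 → 525
id=29: override_val=NULL, env_val=4 → 4
id=30: override_val=NULL, env_val=697 → 697
id=31: override_val=NULL, env_val=NULL (all NULL) → NULL
id=32: override_val=NULL, env_val=125 → 125
id=33: override_val=742 → 742

627, 766, 700, 643, 612, NULL, NULL, 692, 525, 4, 697, NULL, 125, 742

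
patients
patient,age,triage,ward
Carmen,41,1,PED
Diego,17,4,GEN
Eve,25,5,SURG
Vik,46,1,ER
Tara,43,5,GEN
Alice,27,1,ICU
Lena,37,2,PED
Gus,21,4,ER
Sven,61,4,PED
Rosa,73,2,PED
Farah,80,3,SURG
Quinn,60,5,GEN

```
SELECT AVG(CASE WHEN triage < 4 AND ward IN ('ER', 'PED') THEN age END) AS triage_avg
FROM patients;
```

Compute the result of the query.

49.25

patient=Carmen: ✓ → 41
patient=Diego: ✗
patient=Eve: ✗
patient=Vik: ✓ → 46
patient=Tara: ✗
patient=Alice: ✗
patient=Lena: ✓ → 37
patient=Gus: ✗
patient=Sven: ✗
patient=Rosa: ✓ → 73
patient=Farah: ✗
patient=Quinn: ✗
triage_avg = (41 + 46 + 37 + 73) / 4 = 49.25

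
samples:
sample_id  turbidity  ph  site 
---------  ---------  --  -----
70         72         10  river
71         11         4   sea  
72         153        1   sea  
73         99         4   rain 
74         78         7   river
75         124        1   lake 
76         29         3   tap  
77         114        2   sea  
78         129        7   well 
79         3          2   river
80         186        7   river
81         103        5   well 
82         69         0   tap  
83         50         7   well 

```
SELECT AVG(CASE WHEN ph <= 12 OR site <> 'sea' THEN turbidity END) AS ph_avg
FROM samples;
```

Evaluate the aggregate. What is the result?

sample_id=70: ✓ → 72
sample_id=71: ✓ → 11
sample_id=72: ✓ → 153
sample_id=73: ✓ → 99
sample_id=74: ✓ → 78
sample_id=75: ✓ → 124
sample_id=76: ✓ → 29
sample_id=77: ✓ → 114
sample_id=78: ✓ → 129
sample_id=79: ✓ → 3
sample_id=80: ✓ → 186
sample_id=81: ✓ → 103
sample_id=82: ✓ → 69
sample_id=83: ✓ → 50
ph_avg = (72 + 11 + 153 + 99 + 78 + 124 + 29 + 114 + 129 + 3 + 186 + 103 + 69 + 50) / 14 = 87.1428571429

87.1428571429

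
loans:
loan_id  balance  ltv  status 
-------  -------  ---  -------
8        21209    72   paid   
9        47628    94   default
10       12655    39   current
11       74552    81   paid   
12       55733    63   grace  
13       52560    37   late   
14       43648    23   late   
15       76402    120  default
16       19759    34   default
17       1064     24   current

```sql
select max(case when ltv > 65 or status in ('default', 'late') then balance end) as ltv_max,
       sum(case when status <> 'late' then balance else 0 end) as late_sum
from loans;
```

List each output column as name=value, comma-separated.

[ltv_max: ltv > 65 or status in ('default', 'late')]
loan_id=8: ✓ → 21209
loan_id=9: ✓ → 47628
loan_id=10: ✗
loan_id=11: ✓ → 74552
loan_id=12: ✗
loan_id=13: ✓ → 52560
loan_id=14: ✓ → 43648
loan_id=15: ✓ → 76402
loan_id=16: ✓ → 19759
loan_id=17: ✗
ltv_max = MAX(21209, 47628, 74552, 52560, 43648, 76402, 19759) = 76402
—
[late_sum: status <> 'late']
loan_id=8: ✓ → 21209
loan_id=9: ✓ → 47628
loan_id=10: ✓ → 12655
loan_id=11: ✓ → 74552
loan_id=12: ✓ → 55733
loan_id=13: ✗
loan_id=14: ✗
loan_id=15: ✓ → 76402
loan_id=16: ✓ → 19759
loan_id=17: ✓ → 1064
late_sum = 21209 + 47628 + 12655 + 74552 + 55733 + 76402 + 19759 + 1064 = 309002

ltv_max=76402, late_sum=309002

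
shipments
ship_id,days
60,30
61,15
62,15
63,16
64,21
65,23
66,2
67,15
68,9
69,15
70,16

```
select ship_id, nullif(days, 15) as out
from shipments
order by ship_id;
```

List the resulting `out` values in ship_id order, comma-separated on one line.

30, NULL, NULL, 16, 21, 23, 2, NULL, 9, NULL, 16

ship_id=60: days=30 vs 15: differ → 30
ship_id=61: days=15 vs 15: equal → NULL
ship_id=62: days=15 vs 15: equal → NULL
ship_id=63: days=16 vs 15: differ → 16
ship_id=64: days=21 vs 15: differ → 21
ship_id=65: days=23 vs 15: differ → 23
ship_id=66: days=2 vs 15: differ → 2
ship_id=67: days=15 vs 15: equal → NULL
ship_id=68: days=9 vs 15: differ → 9
ship_id=69: days=15 vs 15: equal → NULL
ship_id=70: days=16 vs 15: differ → 16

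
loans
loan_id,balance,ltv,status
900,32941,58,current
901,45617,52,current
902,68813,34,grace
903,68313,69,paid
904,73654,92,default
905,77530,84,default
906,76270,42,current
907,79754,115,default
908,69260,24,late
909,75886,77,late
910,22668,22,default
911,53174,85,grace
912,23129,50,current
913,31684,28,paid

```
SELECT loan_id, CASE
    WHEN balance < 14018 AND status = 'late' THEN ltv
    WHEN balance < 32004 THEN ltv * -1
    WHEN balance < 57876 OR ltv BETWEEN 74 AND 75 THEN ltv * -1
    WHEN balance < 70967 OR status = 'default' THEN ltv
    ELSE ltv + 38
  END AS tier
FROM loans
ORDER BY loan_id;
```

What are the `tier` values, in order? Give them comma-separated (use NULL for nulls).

-58, -52, 34, 69, 92, 84, 80, 115, 24, 115, -22, -85, -50, -28

loan_id=900: balance < 57876 OR ltv BETWEEN 74 AND 75 → -58
loan_id=901: balance < 57876 OR ltv BETWEEN 74 AND 75 → -52
loan_id=902: balance < 70967 OR status = 'default' → 34
loan_id=903: balance < 70967 OR status = 'default' → 69
loan_id=904: balance < 70967 OR status = 'default' → 92
loan_id=905: balance < 70967 OR status = 'default' → 84
loan_id=906: ELSE → 80
loan_id=907: balance < 70967 OR status = 'default' → 115
loan_id=908: balance < 70967 OR status = 'default' → 24
loan_id=909: ELSE → 115
loan_id=910: balance < 32004 → -22
loan_id=911: balance < 57876 OR ltv BETWEEN 74 AND 75 → -85
loan_id=912: balance < 32004 → -50
loan_id=913: balance < 32004 → -28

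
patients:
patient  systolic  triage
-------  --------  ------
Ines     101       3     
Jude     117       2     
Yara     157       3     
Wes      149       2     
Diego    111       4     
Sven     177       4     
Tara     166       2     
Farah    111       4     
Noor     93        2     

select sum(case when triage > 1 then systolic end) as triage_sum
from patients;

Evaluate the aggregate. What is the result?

1182

patient=Ines: ✓ → 101
patient=Jude: ✓ → 117
patient=Yara: ✓ → 157
patient=Wes: ✓ → 149
patient=Diego: ✓ → 111
patient=Sven: ✓ → 177
patient=Tara: ✓ → 166
patient=Farah: ✓ → 111
patient=Noor: ✓ → 93
triage_sum = 101 + 117 + 157 + 149 + 111 + 177 + 166 + 111 + 93 = 1182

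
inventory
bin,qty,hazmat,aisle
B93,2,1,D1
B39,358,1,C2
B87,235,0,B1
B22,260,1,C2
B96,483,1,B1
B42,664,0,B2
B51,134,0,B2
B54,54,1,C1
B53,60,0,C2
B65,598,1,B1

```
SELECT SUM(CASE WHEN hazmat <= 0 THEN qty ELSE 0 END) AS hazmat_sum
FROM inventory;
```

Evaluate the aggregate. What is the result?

1093

bin=B93: ✗
bin=B39: ✗
bin=B87: ✓ → 235
bin=B22: ✗
bin=B96: ✗
bin=B42: ✓ → 664
bin=B51: ✓ → 134
bin=B54: ✗
bin=B53: ✓ → 60
bin=B65: ✗
hazmat_sum = 235 + 664 + 134 + 60 = 1093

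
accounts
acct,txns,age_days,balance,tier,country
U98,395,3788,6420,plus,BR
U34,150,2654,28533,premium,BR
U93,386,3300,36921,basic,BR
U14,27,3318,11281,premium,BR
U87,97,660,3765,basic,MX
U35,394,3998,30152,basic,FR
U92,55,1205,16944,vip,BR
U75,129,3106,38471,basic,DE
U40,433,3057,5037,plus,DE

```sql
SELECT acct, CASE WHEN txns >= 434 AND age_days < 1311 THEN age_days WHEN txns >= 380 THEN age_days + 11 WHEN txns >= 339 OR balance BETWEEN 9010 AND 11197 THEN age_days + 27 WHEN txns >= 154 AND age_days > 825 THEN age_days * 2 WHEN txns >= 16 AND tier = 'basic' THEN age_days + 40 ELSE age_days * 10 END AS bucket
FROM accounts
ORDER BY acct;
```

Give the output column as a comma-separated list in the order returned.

acct=U14: ELSE → 33180
acct=U34: ELSE → 26540
acct=U35: txns >= 380 → 4009
acct=U40: txns >= 380 → 3068
acct=U75: txns >= 16 AND tier = 'basic' → 3146
acct=U87: txns >= 16 AND tier = 'basic' → 700
acct=U92: ELSE → 12050
acct=U93: txns >= 380 → 3311
acct=U98: txns >= 380 → 3799

33180, 26540, 4009, 3068, 3146, 700, 12050, 3311, 3799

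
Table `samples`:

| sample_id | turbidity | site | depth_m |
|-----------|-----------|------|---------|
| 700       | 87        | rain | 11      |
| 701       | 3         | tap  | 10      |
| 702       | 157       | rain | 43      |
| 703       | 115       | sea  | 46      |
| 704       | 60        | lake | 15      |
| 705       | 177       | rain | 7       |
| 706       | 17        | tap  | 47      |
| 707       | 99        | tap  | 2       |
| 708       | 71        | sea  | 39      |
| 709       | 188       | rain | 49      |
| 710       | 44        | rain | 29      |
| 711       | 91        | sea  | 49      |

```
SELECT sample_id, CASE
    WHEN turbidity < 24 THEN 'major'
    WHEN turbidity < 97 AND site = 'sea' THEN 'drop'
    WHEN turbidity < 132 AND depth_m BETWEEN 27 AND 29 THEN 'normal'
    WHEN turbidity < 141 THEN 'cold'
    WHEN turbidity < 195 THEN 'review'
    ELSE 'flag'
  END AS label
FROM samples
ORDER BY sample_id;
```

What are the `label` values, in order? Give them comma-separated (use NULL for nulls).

sample_id=700: turbidity < 141 → cold
sample_id=701: turbidity < 24 → major
sample_id=702: turbidity < 195 → review
sample_id=703: turbidity < 141 → cold
sample_id=704: turbidity < 141 → cold
sample_id=705: turbidity < 195 → review
sample_id=706: turbidity < 24 → major
sample_id=707: turbidity < 141 → cold
sample_id=708: turbidity < 97 AND site = 'sea' → drop
sample_id=709: turbidity < 195 → review
sample_id=710: turbidity < 132 AND depth_m BETWEEN 27 AND 29 → normal
sample_id=711: turbidity < 97 AND site = 'sea' → drop

cold, major, review, cold, cold, review, major, cold, drop, review, normal, drop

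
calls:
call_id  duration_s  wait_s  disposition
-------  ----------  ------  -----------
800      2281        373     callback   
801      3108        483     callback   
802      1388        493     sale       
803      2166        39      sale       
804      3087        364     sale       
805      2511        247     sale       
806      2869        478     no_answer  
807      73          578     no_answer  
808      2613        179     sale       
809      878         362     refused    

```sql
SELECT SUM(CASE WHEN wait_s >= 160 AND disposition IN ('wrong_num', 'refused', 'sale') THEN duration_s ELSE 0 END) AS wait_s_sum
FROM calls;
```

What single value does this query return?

call_id=800: ✗
call_id=801: ✗
call_id=802: ✓ → 1388
call_id=803: ✗
call_id=804: ✓ → 3087
call_id=805: ✓ → 2511
call_id=806: ✗
call_id=807: ✗
call_id=808: ✓ → 2613
call_id=809: ✓ → 878
wait_s_sum = 1388 + 3087 + 2511 + 2613 + 878 = 10477

10477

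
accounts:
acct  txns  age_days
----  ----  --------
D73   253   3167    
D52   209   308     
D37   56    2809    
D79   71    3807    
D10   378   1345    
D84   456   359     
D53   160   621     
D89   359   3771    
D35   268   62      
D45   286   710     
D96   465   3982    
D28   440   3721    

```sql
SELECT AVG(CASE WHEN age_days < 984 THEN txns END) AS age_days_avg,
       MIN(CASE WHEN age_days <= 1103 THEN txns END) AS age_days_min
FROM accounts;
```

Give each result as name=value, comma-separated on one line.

age_days_avg=275.8, age_days_min=160

[age_days_avg: age_days < 984]
acct=D73: ✗
acct=D52: ✓ → 209
acct=D37: ✗
acct=D79: ✗
acct=D10: ✗
acct=D84: ✓ → 456
acct=D53: ✓ → 160
acct=D89: ✗
acct=D35: ✓ → 268
acct=D45: ✓ → 286
acct=D96: ✗
acct=D28: ✗
age_days_avg = (209 + 456 + 160 + 268 + 286) / 5 = 275.8
—
[age_days_min: age_days <= 1103]
acct=D73: ✗
acct=D52: ✓ → 209
acct=D37: ✗
acct=D79: ✗
acct=D10: ✗
acct=D84: ✓ → 456
acct=D53: ✓ → 160
acct=D89: ✗
acct=D35: ✓ → 268
acct=D45: ✓ → 286
acct=D96: ✗
acct=D28: ✗
age_days_min = MIN(209, 456, 160, 268, 286) = 160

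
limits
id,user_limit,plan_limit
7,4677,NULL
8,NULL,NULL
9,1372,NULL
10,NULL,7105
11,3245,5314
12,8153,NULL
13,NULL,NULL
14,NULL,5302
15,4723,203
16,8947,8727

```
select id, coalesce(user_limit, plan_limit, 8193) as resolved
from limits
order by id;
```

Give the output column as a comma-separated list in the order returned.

id=7: user_limit=4677 → 4677
id=8: user_limit=NULL, plan_limit=NULL, → literal 8193 → 8193
id=9: user_limit=1372 → 1372
id=10: user_limit=NULL, plan_limit=7105 → 7105
id=11: user_limit=3245 → 3245
id=12: user_limit=8153 → 8153
id=13: user_limit=NULL, plan_limit=NULL, → literal 8193 → 8193
id=14: user_limit=NULL, plan_limit=5302 → 5302
id=15: user_limit=4723 → 4723
id=16: user_limit=8947 → 8947

4677, 8193, 1372, 7105, 3245, 8153, 8193, 5302, 4723, 8947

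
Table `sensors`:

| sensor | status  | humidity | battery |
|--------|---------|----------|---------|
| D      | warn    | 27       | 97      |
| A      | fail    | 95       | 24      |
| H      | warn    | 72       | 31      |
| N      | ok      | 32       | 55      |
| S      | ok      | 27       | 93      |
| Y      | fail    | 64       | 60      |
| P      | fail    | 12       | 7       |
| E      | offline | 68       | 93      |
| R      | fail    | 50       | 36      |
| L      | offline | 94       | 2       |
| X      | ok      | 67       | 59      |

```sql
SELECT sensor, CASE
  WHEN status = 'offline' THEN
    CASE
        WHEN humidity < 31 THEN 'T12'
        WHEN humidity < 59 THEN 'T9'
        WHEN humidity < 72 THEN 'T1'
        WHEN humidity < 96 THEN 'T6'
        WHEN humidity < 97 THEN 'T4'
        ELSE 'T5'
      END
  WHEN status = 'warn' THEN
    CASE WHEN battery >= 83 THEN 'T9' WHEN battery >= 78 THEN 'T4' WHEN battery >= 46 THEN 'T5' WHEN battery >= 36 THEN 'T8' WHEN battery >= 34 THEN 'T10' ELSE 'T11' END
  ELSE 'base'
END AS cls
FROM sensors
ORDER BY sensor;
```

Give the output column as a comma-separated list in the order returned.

base, T9, T1, T11, T6, base, base, base, base, base, base

sensor=A: status='fail' → outer ELSE → base
sensor=D: status='warn' → inner[battery >= 83] → T9
sensor=E: status='offline' → inner[humidity < 72] → T1
sensor=H: status='warn' → inner[ELSE] → T11
sensor=L: status='offline' → inner[humidity < 96] → T6
sensor=N: status='ok' → outer ELSE → base
sensor=P: status='fail' → outer ELSE → base
sensor=R: status='fail' → outer ELSE → base
sensor=S: status='ok' → outer ELSE → base
sensor=X: status='ok' → outer ELSE → base
sensor=Y: status='fail' → outer ELSE → base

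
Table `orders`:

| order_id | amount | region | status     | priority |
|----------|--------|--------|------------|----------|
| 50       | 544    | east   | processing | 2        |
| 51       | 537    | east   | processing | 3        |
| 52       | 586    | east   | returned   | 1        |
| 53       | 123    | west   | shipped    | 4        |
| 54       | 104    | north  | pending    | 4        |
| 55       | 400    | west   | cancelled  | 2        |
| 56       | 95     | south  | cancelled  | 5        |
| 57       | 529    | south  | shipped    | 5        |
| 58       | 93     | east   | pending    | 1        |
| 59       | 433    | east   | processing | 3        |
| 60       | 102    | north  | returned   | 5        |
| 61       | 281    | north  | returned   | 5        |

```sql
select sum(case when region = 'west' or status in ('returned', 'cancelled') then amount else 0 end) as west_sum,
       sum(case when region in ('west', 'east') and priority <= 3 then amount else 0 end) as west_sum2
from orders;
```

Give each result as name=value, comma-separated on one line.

[west_sum: region = 'west' or status in ('returned', 'cancelled')]
order_id=50: ✗
order_id=51: ✗
order_id=52: ✓ → 586
order_id=53: ✓ → 123
order_id=54: ✗
order_id=55: ✓ → 400
order_id=56: ✓ → 95
order_id=57: ✗
order_id=58: ✗
order_id=59: ✗
order_id=60: ✓ → 102
order_id=61: ✓ → 281
west_sum = 586 + 123 + 400 + 95 + 102 + 281 = 1587
—
[west_sum2: region in ('west', 'east') and priority <= 3]
order_id=50: ✓ → 544
order_id=51: ✓ → 537
order_id=52: ✓ → 586
order_id=53: ✗
order_id=54: ✗
order_id=55: ✓ → 400
order_id=56: ✗
order_id=57: ✗
order_id=58: ✓ → 93
order_id=59: ✓ → 433
order_id=60: ✗
order_id=61: ✗
west_sum2 = 544 + 537 + 586 + 400 + 93 + 433 = 2593

west_sum=1587, west_sum2=2593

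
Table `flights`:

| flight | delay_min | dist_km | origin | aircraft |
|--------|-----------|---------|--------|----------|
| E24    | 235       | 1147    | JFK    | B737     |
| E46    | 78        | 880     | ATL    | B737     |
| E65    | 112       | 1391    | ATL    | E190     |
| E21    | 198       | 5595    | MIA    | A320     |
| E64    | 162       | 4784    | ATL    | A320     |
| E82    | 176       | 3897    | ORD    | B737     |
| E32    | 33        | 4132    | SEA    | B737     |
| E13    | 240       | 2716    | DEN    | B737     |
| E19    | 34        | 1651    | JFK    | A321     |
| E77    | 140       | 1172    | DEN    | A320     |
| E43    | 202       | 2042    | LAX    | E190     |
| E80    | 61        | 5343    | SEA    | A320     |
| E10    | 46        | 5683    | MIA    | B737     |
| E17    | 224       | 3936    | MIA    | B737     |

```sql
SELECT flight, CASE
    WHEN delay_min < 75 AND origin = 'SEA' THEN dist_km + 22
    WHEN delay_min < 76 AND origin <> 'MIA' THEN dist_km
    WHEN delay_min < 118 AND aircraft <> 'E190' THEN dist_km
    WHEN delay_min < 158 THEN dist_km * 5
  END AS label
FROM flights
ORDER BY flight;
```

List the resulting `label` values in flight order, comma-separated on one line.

5683, NULL, NULL, 1651, NULL, NULL, 4154, NULL, 880, NULL, 6955, 5860, 5365, NULL

flight=E10: delay_min < 118 AND aircraft <> 'E190' → 5683
flight=E13: (no match → NULL) → NULL
flight=E17: (no match → NULL) → NULL
flight=E19: delay_min < 76 AND origin <> 'MIA' → 1651
flight=E21: (no match → NULL) → NULL
flight=E24: (no match → NULL) → NULL
flight=E32: delay_min < 75 AND origin = 'SEA' → 4154
flight=E43: (no match → NULL) → NULL
flight=E46: delay_min < 118 AND aircraft <> 'E190' → 880
flight=E64: (no match → NULL) → NULL
flight=E65: delay_min < 158 → 6955
flight=E77: delay_min < 158 → 5860
flight=E80: delay_min < 75 AND origin = 'SEA' → 5365
flight=E82: (no match → NULL) → NULL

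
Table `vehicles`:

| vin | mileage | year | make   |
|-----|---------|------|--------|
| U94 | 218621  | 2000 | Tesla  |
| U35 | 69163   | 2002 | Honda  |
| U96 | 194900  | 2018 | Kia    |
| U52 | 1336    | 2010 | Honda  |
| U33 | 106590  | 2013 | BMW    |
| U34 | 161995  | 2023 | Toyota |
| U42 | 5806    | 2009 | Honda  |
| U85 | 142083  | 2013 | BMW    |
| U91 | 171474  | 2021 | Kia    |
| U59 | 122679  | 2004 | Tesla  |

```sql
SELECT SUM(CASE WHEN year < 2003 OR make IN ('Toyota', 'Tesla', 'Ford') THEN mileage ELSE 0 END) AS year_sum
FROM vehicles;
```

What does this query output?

572458

vin=U94: ✓ → 218621
vin=U35: ✓ → 69163
vin=U96: ✗
vin=U52: ✗
vin=U33: ✗
vin=U34: ✓ → 161995
vin=U42: ✗
vin=U85: ✗
vin=U91: ✗
vin=U59: ✓ → 122679
year_sum = 218621 + 69163 + 161995 + 122679 = 572458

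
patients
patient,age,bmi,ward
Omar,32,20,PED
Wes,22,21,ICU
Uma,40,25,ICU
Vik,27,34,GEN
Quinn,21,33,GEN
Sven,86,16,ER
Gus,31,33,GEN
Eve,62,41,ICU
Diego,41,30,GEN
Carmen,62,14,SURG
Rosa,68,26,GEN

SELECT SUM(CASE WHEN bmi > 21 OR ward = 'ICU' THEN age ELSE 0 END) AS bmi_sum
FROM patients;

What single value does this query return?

312

patient=Omar: ✗
patient=Wes: ✓ → 22
patient=Uma: ✓ → 40
patient=Vik: ✓ → 27
patient=Quinn: ✓ → 21
patient=Sven: ✗
patient=Gus: ✓ → 31
patient=Eve: ✓ → 62
patient=Diego: ✓ → 41
patient=Carmen: ✗
patient=Rosa: ✓ → 68
bmi_sum = 22 + 40 + 27 + 21 + 31 + 62 + 41 + 68 = 312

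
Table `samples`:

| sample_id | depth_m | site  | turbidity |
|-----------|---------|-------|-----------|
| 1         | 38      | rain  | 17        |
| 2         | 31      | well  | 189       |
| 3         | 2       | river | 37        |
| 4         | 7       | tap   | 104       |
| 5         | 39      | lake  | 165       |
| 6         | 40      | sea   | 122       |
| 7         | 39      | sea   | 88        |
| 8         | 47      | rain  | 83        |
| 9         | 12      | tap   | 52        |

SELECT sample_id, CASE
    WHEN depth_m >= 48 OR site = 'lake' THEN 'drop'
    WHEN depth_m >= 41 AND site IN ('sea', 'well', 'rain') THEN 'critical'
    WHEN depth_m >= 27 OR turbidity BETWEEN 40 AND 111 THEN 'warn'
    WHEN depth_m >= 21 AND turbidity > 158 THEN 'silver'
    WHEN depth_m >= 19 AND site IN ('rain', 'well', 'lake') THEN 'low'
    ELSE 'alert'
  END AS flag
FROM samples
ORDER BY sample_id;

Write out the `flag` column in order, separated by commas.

sample_id=1: depth_m >= 27 OR turbidity BETWEEN 40 AND 111 → warn
sample_id=2: depth_m >= 27 OR turbidity BETWEEN 40 AND 111 → warn
sample_id=3: ELSE → alert
sample_id=4: depth_m >= 27 OR turbidity BETWEEN 40 AND 111 → warn
sample_id=5: depth_m >= 48 OR site = 'lake' → drop
sample_id=6: depth_m >= 27 OR turbidity BETWEEN 40 AND 111 → warn
sample_id=7: depth_m >= 27 OR turbidity BETWEEN 40 AND 111 → warn
sample_id=8: depth_m >= 41 AND site IN ('sea', 'well', 'rain') → critical
sample_id=9: depth_m >= 27 OR turbidity BETWEEN 40 AND 111 → warn

warn, warn, alert, warn, drop, warn, warn, critical, warn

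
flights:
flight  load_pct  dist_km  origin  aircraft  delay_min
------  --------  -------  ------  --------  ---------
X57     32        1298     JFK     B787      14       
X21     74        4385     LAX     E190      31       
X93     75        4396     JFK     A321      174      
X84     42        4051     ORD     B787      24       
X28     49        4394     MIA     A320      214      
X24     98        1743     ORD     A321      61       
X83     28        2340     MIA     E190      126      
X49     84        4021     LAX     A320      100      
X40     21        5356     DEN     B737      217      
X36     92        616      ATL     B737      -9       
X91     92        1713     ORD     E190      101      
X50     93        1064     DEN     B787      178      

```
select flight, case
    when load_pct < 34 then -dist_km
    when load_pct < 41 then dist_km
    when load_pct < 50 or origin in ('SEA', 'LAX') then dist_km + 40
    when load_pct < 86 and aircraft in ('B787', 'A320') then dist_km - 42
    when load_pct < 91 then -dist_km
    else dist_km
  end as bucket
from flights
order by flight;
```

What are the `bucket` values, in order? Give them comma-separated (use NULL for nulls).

flight=X21: load_pct < 50 or origin in ('SEA', 'LAX') → 4425
flight=X24: ELSE → 1743
flight=X28: load_pct < 50 or origin in ('SEA', 'LAX') → 4434
flight=X36: ELSE → 616
flight=X40: load_pct < 34 → -5356
flight=X49: load_pct < 50 or origin in ('SEA', 'LAX') → 4061
flight=X50: ELSE → 1064
flight=X57: load_pct < 34 → -1298
flight=X83: load_pct < 34 → -2340
flight=X84: load_pct < 50 or origin in ('SEA', 'LAX') → 4091
flight=X91: ELSE → 1713
flight=X93: load_pct < 91 → -4396

4425, 1743, 4434, 616, -5356, 4061, 1064, -1298, -2340, 4091, 1713, -4396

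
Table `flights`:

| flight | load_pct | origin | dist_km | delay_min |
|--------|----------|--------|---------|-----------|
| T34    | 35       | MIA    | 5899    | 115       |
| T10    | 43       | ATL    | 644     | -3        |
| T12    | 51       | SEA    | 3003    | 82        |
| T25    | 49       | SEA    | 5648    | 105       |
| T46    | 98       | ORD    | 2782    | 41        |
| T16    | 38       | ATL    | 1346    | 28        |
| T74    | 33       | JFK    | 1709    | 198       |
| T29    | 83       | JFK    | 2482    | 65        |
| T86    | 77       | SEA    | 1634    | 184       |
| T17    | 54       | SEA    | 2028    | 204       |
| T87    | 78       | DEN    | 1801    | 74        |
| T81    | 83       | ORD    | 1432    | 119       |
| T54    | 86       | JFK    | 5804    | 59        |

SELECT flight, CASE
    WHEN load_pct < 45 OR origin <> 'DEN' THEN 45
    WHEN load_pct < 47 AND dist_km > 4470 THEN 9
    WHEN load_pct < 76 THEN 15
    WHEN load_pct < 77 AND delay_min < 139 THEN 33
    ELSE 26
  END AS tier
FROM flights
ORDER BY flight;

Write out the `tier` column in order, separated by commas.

flight=T10: load_pct < 45 OR origin <> 'DEN' → 45
flight=T12: load_pct < 45 OR origin <> 'DEN' → 45
flight=T16: load_pct < 45 OR origin <> 'DEN' → 45
flight=T17: load_pct < 45 OR origin <> 'DEN' → 45
flight=T25: load_pct < 45 OR origin <> 'DEN' → 45
flight=T29: load_pct < 45 OR origin <> 'DEN' → 45
flight=T34: load_pct < 45 OR origin <> 'DEN' → 45
flight=T46: load_pct < 45 OR origin <> 'DEN' → 45
flight=T54: load_pct < 45 OR origin <> 'DEN' → 45
flight=T74: load_pct < 45 OR origin <> 'DEN' → 45
flight=T81: load_pct < 45 OR origin <> 'DEN' → 45
flight=T86: load_pct < 45 OR origin <> 'DEN' → 45
flight=T87: ELSE → 26

45, 45, 45, 45, 45, 45, 45, 45, 45, 45, 45, 45, 26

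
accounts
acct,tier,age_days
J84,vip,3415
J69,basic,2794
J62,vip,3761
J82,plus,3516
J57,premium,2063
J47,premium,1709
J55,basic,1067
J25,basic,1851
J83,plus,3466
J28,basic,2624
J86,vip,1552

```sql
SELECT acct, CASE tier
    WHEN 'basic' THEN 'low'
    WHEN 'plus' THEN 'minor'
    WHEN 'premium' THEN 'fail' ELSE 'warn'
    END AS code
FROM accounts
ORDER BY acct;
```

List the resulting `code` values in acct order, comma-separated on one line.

low, low, fail, low, fail, warn, low, minor, minor, warn, warn

acct=J25: tier='basic' → low
acct=J28: tier='basic' → low
acct=J47: tier='premium' → fail
acct=J55: tier='basic' → low
acct=J57: tier='premium' → fail
acct=J62: ELSE → warn
acct=J69: tier='basic' → low
acct=J82: tier='plus' → minor
acct=J83: tier='plus' → minor
acct=J84: ELSE → warn
acct=J86: ELSE → warn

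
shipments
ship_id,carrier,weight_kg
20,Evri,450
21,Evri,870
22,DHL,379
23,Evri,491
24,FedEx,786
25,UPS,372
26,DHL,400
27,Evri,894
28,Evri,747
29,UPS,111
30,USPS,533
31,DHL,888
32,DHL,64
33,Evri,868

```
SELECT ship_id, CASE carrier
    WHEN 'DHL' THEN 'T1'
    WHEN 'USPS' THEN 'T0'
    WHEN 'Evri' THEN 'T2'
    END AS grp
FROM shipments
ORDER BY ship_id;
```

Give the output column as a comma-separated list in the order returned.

T2, T2, T1, T2, NULL, NULL, T1, T2, T2, NULL, T0, T1, T1, T2

ship_id=20: carrier='Evri' → T2
ship_id=21: carrier='Evri' → T2
ship_id=22: carrier='DHL' → T1
ship_id=23: carrier='Evri' → T2
ship_id=24: (no match → NULL) → NULL
ship_id=25: (no match → NULL) → NULL
ship_id=26: carrier='DHL' → T1
ship_id=27: carrier='Evri' → T2
ship_id=28: carrier='Evri' → T2
ship_id=29: (no match → NULL) → NULL
ship_id=30: carrier='USPS' → T0
ship_id=31: carrier='DHL' → T1
ship_id=32: carrier='DHL' → T1
ship_id=33: carrier='Evri' → T2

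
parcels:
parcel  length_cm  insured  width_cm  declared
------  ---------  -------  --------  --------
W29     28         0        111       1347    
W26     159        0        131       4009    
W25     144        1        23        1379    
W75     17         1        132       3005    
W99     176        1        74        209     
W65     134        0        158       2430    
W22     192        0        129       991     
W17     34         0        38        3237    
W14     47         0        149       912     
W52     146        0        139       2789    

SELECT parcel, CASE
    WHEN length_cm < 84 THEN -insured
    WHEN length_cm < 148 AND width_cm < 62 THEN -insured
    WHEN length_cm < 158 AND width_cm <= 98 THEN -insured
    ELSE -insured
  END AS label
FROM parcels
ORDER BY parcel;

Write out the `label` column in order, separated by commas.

parcel=W14: length_cm < 84 → 0
parcel=W17: length_cm < 84 → 0
parcel=W22: ELSE → 0
parcel=W25: length_cm < 148 AND width_cm < 62 → -1
parcel=W26: ELSE → 0
parcel=W29: length_cm < 84 → 0
parcel=W52: ELSE → 0
parcel=W65: ELSE → 0
parcel=W75: length_cm < 84 → -1
parcel=W99: ELSE → -1

0, 0, 0, -1, 0, 0, 0, 0, -1, -1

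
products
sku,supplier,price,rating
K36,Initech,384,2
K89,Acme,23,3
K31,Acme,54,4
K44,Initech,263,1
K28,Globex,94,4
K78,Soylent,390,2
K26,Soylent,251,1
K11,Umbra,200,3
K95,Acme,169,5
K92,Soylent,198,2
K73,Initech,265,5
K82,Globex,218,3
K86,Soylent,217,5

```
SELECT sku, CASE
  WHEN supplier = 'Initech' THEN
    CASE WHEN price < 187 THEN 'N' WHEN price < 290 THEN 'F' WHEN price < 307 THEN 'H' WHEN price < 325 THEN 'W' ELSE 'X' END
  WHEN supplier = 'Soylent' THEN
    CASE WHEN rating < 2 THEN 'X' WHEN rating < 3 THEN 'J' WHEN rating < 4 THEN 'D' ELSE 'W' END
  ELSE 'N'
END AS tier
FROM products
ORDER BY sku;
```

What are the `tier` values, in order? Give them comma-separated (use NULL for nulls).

sku=K11: supplier='Umbra' → outer ELSE → N
sku=K26: supplier='Soylent' → inner[rating < 2] → X
sku=K28: supplier='Globex' → outer ELSE → N
sku=K31: supplier='Acme' → outer ELSE → N
sku=K36: supplier='Initech' → inner[ELSE] → X
sku=K44: supplier='Initech' → inner[price < 290] → F
sku=K73: supplier='Initech' → inner[price < 290] → F
sku=K78: supplier='Soylent' → inner[rating < 3] → J
sku=K82: supplier='Globex' → outer ELSE → N
sku=K86: supplier='Soylent' → inner[ELSE] → W
sku=K89: supplier='Acme' → outer ELSE → N
sku=K92: supplier='Soylent' → inner[rating < 3] → J
sku=K95: supplier='Acme' → outer ELSE → N

N, X, N, N, X, F, F, J, N, W, N, J, N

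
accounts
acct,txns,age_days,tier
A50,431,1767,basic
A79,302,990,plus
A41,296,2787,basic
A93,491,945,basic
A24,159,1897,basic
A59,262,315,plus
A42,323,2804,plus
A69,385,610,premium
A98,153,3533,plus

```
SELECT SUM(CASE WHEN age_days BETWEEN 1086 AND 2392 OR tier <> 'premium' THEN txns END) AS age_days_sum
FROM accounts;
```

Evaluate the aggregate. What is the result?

2417

acct=A50: ✓ → 431
acct=A79: ✓ → 302
acct=A41: ✓ → 296
acct=A93: ✓ → 491
acct=A24: ✓ → 159
acct=A59: ✓ → 262
acct=A42: ✓ → 323
acct=A69: ✗
acct=A98: ✓ → 153
age_days_sum = 431 + 302 + 296 + 491 + 159 + 262 + 323 + 153 = 2417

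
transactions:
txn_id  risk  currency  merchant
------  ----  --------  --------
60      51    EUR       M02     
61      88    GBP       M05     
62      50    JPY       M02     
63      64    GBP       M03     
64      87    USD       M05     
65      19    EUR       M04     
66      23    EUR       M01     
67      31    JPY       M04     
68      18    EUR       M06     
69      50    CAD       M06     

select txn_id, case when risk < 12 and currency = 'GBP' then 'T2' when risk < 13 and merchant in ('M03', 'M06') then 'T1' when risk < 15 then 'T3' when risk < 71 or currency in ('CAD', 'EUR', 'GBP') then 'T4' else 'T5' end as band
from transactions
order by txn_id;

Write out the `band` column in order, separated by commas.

txn_id=60: risk < 71 or currency in ('CAD', 'EUR', 'GBP') → T4
txn_id=61: risk < 71 or currency in ('CAD', 'EUR', 'GBP') → T4
txn_id=62: risk < 71 or currency in ('CAD', 'EUR', 'GBP') → T4
txn_id=63: risk < 71 or currency in ('CAD', 'EUR', 'GBP') → T4
txn_id=64: ELSE → T5
txn_id=65: risk < 71 or currency in ('CAD', 'EUR', 'GBP') → T4
txn_id=66: risk < 71 or currency in ('CAD', 'EUR', 'GBP') → T4
txn_id=67: risk < 71 or currency in ('CAD', 'EUR', 'GBP') → T4
txn_id=68: risk < 71 or currency in ('CAD', 'EUR', 'GBP') → T4
txn_id=69: risk < 71 or currency in ('CAD', 'EUR', 'GBP') → T4

T4, T4, T4, T4, T5, T4, T4, T4, T4, T4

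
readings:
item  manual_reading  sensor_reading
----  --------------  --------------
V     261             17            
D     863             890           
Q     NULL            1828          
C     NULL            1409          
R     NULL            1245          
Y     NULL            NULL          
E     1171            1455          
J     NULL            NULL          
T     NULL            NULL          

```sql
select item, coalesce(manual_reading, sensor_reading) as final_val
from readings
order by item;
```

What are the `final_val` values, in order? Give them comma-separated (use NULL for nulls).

item=C: manual_reading=NULL, sensor_reading=1409 → 1409
item=D: manual_reading=863 → 863
item=E: manual_reading=1171 → 1171
item=J: manual_reading=NULL, sensor_reading=NULL (all NULL) → NULL
item=Q: manual_reading=NULL, sensor_reading=1828 → 1828
item=R: manual_reading=NULL, sensor_reading=1245 → 1245
item=T: manual_reading=NULL, sensor_reading=NULL (all NULL) → NULL
item=V: manual_reading=261 → 261
item=Y: manual_reading=NULL, sensor_reading=NULL (all NULL) → NULL

1409, 863, 1171, NULL, 1828, 1245, NULL, 261, NULL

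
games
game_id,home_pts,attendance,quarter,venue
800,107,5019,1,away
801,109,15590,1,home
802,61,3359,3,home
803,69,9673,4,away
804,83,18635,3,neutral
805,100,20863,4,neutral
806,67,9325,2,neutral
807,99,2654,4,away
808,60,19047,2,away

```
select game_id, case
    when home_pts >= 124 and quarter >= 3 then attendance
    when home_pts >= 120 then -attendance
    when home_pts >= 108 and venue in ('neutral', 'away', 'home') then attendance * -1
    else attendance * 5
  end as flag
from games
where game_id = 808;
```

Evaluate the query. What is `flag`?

95235

game_id = 808: home_pts=60, attendance=19047, quarter=2, venue=away.
home_pts >= 124 and quarter >= 3 → false
home_pts >= 120 → false
home_pts >= 108 and venue in ('neutral', 'away', 'home') → false
No prior WHEN matched → ELSE → 95235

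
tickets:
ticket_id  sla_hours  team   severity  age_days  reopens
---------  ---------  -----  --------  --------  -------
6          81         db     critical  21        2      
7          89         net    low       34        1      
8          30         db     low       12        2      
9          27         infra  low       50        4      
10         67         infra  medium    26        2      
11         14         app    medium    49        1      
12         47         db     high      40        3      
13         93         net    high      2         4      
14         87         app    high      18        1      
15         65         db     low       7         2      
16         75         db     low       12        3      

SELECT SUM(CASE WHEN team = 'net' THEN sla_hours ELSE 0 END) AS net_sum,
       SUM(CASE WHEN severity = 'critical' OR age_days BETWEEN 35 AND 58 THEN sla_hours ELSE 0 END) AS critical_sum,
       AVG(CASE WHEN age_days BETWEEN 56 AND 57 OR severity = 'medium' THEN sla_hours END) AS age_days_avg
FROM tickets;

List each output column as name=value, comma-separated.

[net_sum: team = 'net']
ticket_id=6: ✗
ticket_id=7: ✓ → 89
ticket_id=8: ✗
ticket_id=9: ✗
ticket_id=10: ✗
ticket_id=11: ✗
ticket_id=12: ✗
ticket_id=13: ✓ → 93
ticket_id=14: ✗
ticket_id=15: ✗
ticket_id=16: ✗
net_sum = 89 + 93 = 182
—
[critical_sum: severity = 'critical' OR age_days BETWEEN 35 AND 58]
ticket_id=6: ✓ → 81
ticket_id=7: ✗
ticket_id=8: ✗
ticket_id=9: ✓ → 27
ticket_id=10: ✗
ticket_id=11: ✓ → 14
ticket_id=12: ✓ → 47
ticket_id=13: ✗
ticket_id=14: ✗
ticket_id=15: ✗
ticket_id=16: ✗
critical_sum = 81 + 27 + 14 + 47 = 169
—
[age_days_avg: age_days BETWEEN 56 AND 57 OR severity = 'medium']
ticket_id=6: ✗
ticket_id=7: ✗
ticket_id=8: ✗
ticket_id=9: ✗
ticket_id=10: ✓ → 67
ticket_id=11: ✓ → 14
ticket_id=12: ✗
ticket_id=13: ✗
ticket_id=14: ✗
ticket_id=15: ✗
ticket_id=16: ✗
age_days_avg = (67 + 14) / 2 = 40.5

net_sum=182, critical_sum=169, age_days_avg=40.5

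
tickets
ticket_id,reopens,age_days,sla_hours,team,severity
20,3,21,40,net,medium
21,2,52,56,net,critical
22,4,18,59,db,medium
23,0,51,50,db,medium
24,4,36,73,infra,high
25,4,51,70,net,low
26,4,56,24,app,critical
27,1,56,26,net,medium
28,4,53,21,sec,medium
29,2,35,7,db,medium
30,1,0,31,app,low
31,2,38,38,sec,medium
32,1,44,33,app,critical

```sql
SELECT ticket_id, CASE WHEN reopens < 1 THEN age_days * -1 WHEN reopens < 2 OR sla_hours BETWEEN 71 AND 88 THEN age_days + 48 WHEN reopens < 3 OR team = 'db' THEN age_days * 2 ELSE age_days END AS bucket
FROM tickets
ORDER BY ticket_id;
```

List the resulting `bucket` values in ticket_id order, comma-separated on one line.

ticket_id=20: ELSE → 21
ticket_id=21: reopens < 3 OR team = 'db' → 104
ticket_id=22: reopens < 3 OR team = 'db' → 36
ticket_id=23: reopens < 1 → -51
ticket_id=24: reopens < 2 OR sla_hours BETWEEN 71 AND 88 → 84
ticket_id=25: ELSE → 51
ticket_id=26: ELSE → 56
ticket_id=27: reopens < 2 OR sla_hours BETWEEN 71 AND 88 → 104
ticket_id=28: ELSE → 53
ticket_id=29: reopens < 3 OR team = 'db' → 70
ticket_id=30: reopens < 2 OR sla_hours BETWEEN 71 AND 88 → 48
ticket_id=31: reopens < 3 OR team = 'db' → 76
ticket_id=32: reopens < 2 OR sla_hours BETWEEN 71 AND 88 → 92

21, 104, 36, -51, 84, 51, 56, 104, 53, 70, 48, 76, 92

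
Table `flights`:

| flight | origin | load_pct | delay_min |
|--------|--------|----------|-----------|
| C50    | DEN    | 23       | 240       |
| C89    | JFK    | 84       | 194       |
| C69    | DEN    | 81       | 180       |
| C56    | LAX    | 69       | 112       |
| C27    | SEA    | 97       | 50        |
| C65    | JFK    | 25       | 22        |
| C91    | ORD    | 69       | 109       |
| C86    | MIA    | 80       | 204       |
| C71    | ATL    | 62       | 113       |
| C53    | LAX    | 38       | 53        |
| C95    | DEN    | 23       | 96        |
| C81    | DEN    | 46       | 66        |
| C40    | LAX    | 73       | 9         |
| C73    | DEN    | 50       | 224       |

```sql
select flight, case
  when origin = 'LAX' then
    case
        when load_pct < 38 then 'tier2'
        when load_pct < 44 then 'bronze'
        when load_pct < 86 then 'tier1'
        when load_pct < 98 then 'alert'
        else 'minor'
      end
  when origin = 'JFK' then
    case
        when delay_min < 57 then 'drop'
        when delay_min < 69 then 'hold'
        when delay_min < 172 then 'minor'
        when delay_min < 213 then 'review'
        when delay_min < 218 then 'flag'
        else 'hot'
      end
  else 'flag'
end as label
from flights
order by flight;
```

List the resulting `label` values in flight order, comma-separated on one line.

flag, tier1, flag, bronze, tier1, drop, flag, flag, flag, flag, flag, review, flag, flag

flight=C27: origin='SEA' → outer ELSE → flag
flight=C40: origin='LAX' → inner[load_pct < 86] → tier1
flight=C50: origin='DEN' → outer ELSE → flag
flight=C53: origin='LAX' → inner[load_pct < 44] → bronze
flight=C56: origin='LAX' → inner[load_pct < 86] → tier1
flight=C65: origin='JFK' → inner[delay_min < 57] → drop
flight=C69: origin='DEN' → outer ELSE → flag
flight=C71: origin='ATL' → outer ELSE → flag
flight=C73: origin='DEN' → outer ELSE → flag
flight=C81: origin='DEN' → outer ELSE → flag
flight=C86: origin='MIA' → outer ELSE → flag
flight=C89: origin='JFK' → inner[delay_min < 213] → review
flight=C91: origin='ORD' → outer ELSE → flag
flight=C95: origin='DEN' → outer ELSE → flag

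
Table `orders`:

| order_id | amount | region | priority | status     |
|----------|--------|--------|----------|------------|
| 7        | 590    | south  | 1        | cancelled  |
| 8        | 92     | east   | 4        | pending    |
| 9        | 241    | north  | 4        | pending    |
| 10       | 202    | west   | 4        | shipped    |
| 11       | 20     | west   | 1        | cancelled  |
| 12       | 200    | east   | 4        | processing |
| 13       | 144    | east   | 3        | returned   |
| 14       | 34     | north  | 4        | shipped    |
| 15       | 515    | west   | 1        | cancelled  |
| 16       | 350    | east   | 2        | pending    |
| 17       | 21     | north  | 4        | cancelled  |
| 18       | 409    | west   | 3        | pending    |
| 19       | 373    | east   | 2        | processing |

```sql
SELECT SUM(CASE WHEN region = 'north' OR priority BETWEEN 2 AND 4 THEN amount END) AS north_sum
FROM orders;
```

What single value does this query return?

order_id=7: ✗
order_id=8: ✓ → 92
order_id=9: ✓ → 241
order_id=10: ✓ → 202
order_id=11: ✗
order_id=12: ✓ → 200
order_id=13: ✓ → 144
order_id=14: ✓ → 34
order_id=15: ✗
order_id=16: ✓ → 350
order_id=17: ✓ → 21
order_id=18: ✓ → 409
order_id=19: ✓ → 373
north_sum = 92 + 241 + 202 + 200 + 144 + 34 + 350 + 21 + 409 + 373 = 2066

2066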